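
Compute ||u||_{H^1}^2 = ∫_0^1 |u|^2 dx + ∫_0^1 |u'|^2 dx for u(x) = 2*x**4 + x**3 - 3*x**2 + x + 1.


||u||_{H^1}^2 = 3223/630

The H^1 norm (squared) on an interval (0, L) is
  ||u||_{H^1}^2 = ∫_0^L u(x)^2 dx + ∫_0^L u'(x)^2 dx.
Compute u'(x) = 8*x**3 + 3*x**2 - 6*x + 1.
Then u(x)^2 = 4*x**8 + 4*x**7 - 11*x**6 - 2*x**5 + 15*x**4 - 4*x**3 - 5*x**2 + 2*x + 1 and u'(x)^2 = 64*x**6 + 48*x**5 - 87*x**4 - 20*x**3 + 42*x**2 - 12*x + 1.
Integrate each monomial from 0 to 1 using ∫_0^1 c·x^n dx = c·1^(n+1)/(n+1):
  ∫_0^1 u(x)^2 dx = ∫_0^1 (4*x^8 + 4*x^7 - 11*x^6 - 2*x^5 + 15*x^4 - 4*x^3 - 5*x^2 + 2*x + 1) dx. Term by term:
    ∫_0^1 4*x^8 dx = 4/9;  ∫_0^1 4*x^7 dx = 1/2;  ∫_0^1 -11*x^6 dx = -11/7;
    ∫_0^1 -2*x^5 dx = -1/3;  ∫_0^1 15*x^4 dx = 3;  ∫_0^1 -4*x^3 dx = -1;
    ∫_0^1 -5*x^2 dx = -5/3;  ∫_0^1 2*x dx = 1;  ∫_0^1 1 dx = 1.
  Sum: 4/9 + 1/2 − 11/7 − 1/3 + 3 − 1 − 5/3 + 1 + 1 = 173/126.
  ∫_0^1 u'(x)^2 dx = ∫_0^1 (64*x^6 + 48*x^5 - 87*x^4 - 20*x^3 + 42*x^2 - 12*x + 1) dx. Term by term:
    ∫_0^1 64*x^6 dx = 64/7;  ∫_0^1 48*x^5 dx = 8;  ∫_0^1 -87*x^4 dx = -87/5;
    ∫_0^1 -20*x^3 dx = -5;  ∫_0^1 42*x^2 dx = 14;  ∫_0^1 -12*x dx = -6;
    ∫_0^1 1 dx = 1.
  Sum: 64/7 + 8 − 87/5 − 5 + 14 − 6 + 1 = 131/35.
Adding: ||u||_{H^1}^2 = 173/126 + 131/35 = 3223/630.


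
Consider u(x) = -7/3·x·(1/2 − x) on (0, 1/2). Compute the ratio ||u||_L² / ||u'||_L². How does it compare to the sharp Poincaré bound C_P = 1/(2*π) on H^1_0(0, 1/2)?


||u||_L² / ||u'||_L² = sqrt(10)/20 < C_P = 1/(2*π).

u(x) = -7/3·x·(1/2 − x), so u'(x) = 14*x/3 - 7/6.
u(x) = -7/3·x·(1/2 − x) vanishes at x = 0 and x = 1/2, so u ∈ H^1_0(0, 1/2). Differentiate via the product rule and integrate the resulting polynomials term by term.
  ∫_0^1/2 u² dx = ∫_0^1/2 (49*x^4/9 - 49*x^3/9 + 49*x^2/36) dx. Term by term:
    ∫_0^1/2 49*x^4/9 dx = 49/1440;  ∫_0^1/2 -49*x^3/9 dx = -49/576;  ∫_0^1/2 49*x^2/36 dx = 49/864.
  Sum: 49/1440 − 49/576 + 49/864 = 49/8640.
  ∫_0^1/2 (u')² dx = ∫_0^1/2 (196*x^2/9 - 98*x/9 + 49/36) dx. Term by term:
    ∫_0^1/2 196*x^2/9 dx = 49/54;  ∫_0^1/2 -98*x/9 dx = -49/36;  ∫_0^1/2 49/36 dx = 49/72.
  Sum: 49/54 − 49/36 + 49/72 = 49/216.
∫_0^1/2 u² dx = 49/8640, so ||u||_L² = 7*sqrt(15)/360.
∫_0^1/2 (u')² dx = 49/216, so ||u'||_L² = 7*sqrt(6)/36.
Ratio ||u||_L² / ||u'||_L² = sqrt(10)/20.
Sharp Poincaré constant on H^1_0(0, 1/2) is C_P = L/π = 1/(2*π), achieved by sin(2*π·x).
A polynomial bump cannot attain the sharp Poincaré constant (only the first sine eigenfunction does), so the ratio is strictly less than C_P, consistent with ||u||_L² ≤ C_P ||u'||_L².


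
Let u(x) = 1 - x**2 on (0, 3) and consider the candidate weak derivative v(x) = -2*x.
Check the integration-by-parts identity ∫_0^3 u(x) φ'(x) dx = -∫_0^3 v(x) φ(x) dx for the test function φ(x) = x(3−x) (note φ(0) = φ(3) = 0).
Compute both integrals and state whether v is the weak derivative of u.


LHS = 27/2, RHS = 27/2. Yes, v = u' weakly.

u(x) = 1 - x**2, classical derivative u'(x) = -2*x.
φ(x) = x(3−x), so φ'(x) = 3 - 2*x.
Note φ(0) = φ(3) = 0, so the boundary term u·φ vanishes.
LHS = ∫_0^3 u(x) φ'(x) dx = ∫_0^3 (2*x^3 - 3*x^2 - 2*x + 3) dx. Term by term:
  ∫_0^3 2*x^3 dx = 81/2;  ∫_0^3 -3*x^2 dx = -27;  ∫_0^3 -2*x dx = -9;
  ∫_0^3 3 dx = 9.
Sum: 81/2 − 27 − 9 + 9 = 27/2.
So LHS = 27/2.
∫_0^3 v(x) φ(x) dx = ∫_0^3 (2*x^3 - 6*x^2) dx. Term by term:
  ∫_0^3 2*x^3 dx = 81/2;  ∫_0^3 -6*x^2 dx = -54.
Sum: 81/2 − 54 = -27/2.
So RHS = -∫_0^3 v(x) φ(x) dx = 27/2.
LHS = RHS, so the identity holds for this test φ.
Moreover u is smooth here and v(x) = u'(x) = -2*x pointwise, so the identity holds for every test function. Hence v is the weak derivative of u.


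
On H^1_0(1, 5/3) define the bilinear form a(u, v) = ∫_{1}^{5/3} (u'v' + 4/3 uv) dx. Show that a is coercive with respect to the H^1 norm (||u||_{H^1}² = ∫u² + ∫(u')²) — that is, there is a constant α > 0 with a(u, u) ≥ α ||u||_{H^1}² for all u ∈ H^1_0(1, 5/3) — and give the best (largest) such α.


α = 1

Coercivity of a(·,·) on H^1_0(1, 5/3) means a(u, u) ≥ α ||u||_{H^1}² for every u ∈ H^1_0.
The interval has length L = 2/3, and Poincaré/coercivity depend only on L. Here a(u, u) = ∫(u')² + (4/3)·∫u².
Here c = 4/3 ≥ 1, so a(u,u) = ∫(u')² + c∫u² ≥ ∫(u')² + ∫u² = ||u||_{H^1}², i.e. α = 1 works. No larger α is possible: a(u,u) ≥ α||u||_{H^1}² means (1−α)∫(u')² ≥ (α−c)∫u², and for the modes u_n = sin(nπ(x−x₀)/L) (x₀ the left endpoint) one has ∫u_n²/∫(u_n')² = (L/(nπ))² → 0, so a(u_n,u_n)/||u_n||_{H^1}² → 1. Hence the optimal constant is α = 1.
Therefore α = 1.


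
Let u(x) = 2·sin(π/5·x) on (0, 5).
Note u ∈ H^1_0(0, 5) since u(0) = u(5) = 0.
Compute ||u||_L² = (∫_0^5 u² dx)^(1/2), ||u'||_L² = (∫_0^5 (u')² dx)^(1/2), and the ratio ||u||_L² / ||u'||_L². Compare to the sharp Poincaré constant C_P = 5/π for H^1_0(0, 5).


||u||_L² / ||u'||_L² = 5/π = C_P.

u(x) = 2·sin(π/5·x), so u'(x) = 2*π*cos(π*x/5)/5.
Writing u(x) = A·sin(kπx/L) with A = 2 and k = 1, use ∫_0^L sin²(kπx/L) dx = L/2 and ∫_0^L cos²(kπx/L) dx = L/2.
u² = 4·sin²(π/5·x) and (u')² = 4*π^2/25·cos²(π/5·x), and each of sin², cos² integrates to L/2 = 5/2 over (0, 5).
∫_0^5 u² dx = 10, so ||u||_L² = sqrt(10).
∫_0^5 (u')² dx = 2*π^2/5, so ||u'||_L² = sqrt(10)*π/5.
Ratio ||u||_L² / ||u'||_L² = 5/π.
Sharp Poincaré constant on H^1_0(0, 5) is C_P = L/π = 5/π, achieved by sin(π/5·x).
This is the k = 1 eigenfunction (up to amplitude), so the ratio equals the sharp Poincaré constant exactly.


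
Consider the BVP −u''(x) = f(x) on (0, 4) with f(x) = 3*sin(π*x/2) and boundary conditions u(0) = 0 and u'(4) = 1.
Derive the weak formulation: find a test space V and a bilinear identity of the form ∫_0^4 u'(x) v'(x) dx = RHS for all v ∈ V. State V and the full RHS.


V = {v ∈ H^1(0, 4) : v(0) = 0} (test functions vanish at x = 0 where u is specified); weak form: ∫_0^4 u'v' dx = ∫_0^4 (3*sin(π*x/2)) v dx + v(4) for all v ∈ V.

Multiply both sides by a test function v and integrate from 0 to 4:
  ∫_0^4 −u''(x) v(x) dx = ∫_0^4 f(x) v(x) dx.
Integrate the LHS by parts once:
  ∫_0^4 −u'' v dx = −[u'(x) v(x)]_0^4 + ∫_0^4 u'(x) v'(x) dx.
Thus ∫_0^4 u'(x) v'(x) dx = ∫_0^4 f(x) v(x) dx + [u'(x) v(x)]_0^4.
Choose V so that boundary terms are either known or forced to vanish.
Mixed BC: u(0) = 0 (Dirichlet) and u'(4) = 1 (Neumann). Define V = {v ∈ H^1(0, 4) : v(0) = 0}. Then [u' v]_0^4 = u'(4)·v(4) − u'(0)·0 = v(4).
Weak formulation: find u (satisfying any essential BC) such that ∫_0^4 u'(x) v'(x) dx = ∫_0^4 f v dx + v(4) for all v ∈ V (Dirichlet at 0 absorbed into V; Neumann datum at x = 4 contributes the boundary term).
Substituting f(x) = 3*sin(π*x/2), the right-hand side is ∫_0^4 (3*sin(π*x/2)) v dx + v(4).


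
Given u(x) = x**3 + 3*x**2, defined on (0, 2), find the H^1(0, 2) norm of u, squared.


||u||_{H^1}^2 = 15312/35

The H^1 norm (squared) on an interval (0, L) is
  ||u||_{H^1}^2 = ∫_0^L u(x)^2 dx + ∫_0^L u'(x)^2 dx.
Compute u'(x) = 3*x**2 + 6*x.
Then u(x)^2 = x**6 + 6*x**5 + 9*x**4 and u'(x)^2 = 9*x**4 + 36*x**3 + 36*x**2.
Integrate each monomial from 0 to 2 using ∫_0^2 c·x^n dx = c·2^(n+1)/(n+1):
  ∫_0^2 u(x)^2 dx = ∫_0^2 (x^6 + 6*x^5 + 9*x^4) dx. Term by term:
    ∫_0^2 x^6 dx = 128/7;  ∫_0^2 6*x^5 dx = 64;  ∫_0^2 9*x^4 dx = 288/5.
  Sum: 128/7 + 64 + 288/5 = 4896/35.
  ∫_0^2 u'(x)^2 dx = ∫_0^2 (9*x^4 + 36*x^3 + 36*x^2) dx. Term by term:
    ∫_0^2 9*x^4 dx = 288/5;  ∫_0^2 36*x^3 dx = 144;  ∫_0^2 36*x^2 dx = 96.
  Sum: 288/5 + 144 + 96 = 1488/5.
Adding: ||u||_{H^1}^2 = 4896/35 + 1488/5 = 15312/35.


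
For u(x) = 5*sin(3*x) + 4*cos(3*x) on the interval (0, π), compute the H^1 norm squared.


||u||_{H^1(0,π)}^2 = 205*π

u'(x) = -12*sin(3*x) + 15*cos(3*x).
Expand u² and (u')² and integrate term by term on (0, π), using: for integers n ≥ 1, ∫_0^π sin²(nx) dx = ∫_0^π cos²(nx) dx = π/2; for n ≠ n', ∫_0^π sin(nx)sin(n'x) dx = ∫_0^π cos(nx)cos(n'x) dx = 0; and by product-to-sum, ∫_0^π sin(nx)cos(n'x) dx = ½∫_0^π [sin((n+n')x) + sin((n−n')x)] dx, which is 0 when n+n' is even and 2n/(n²−n'²) when n+n' is odd (it need not vanish on (0, π)).
  u² squared terms: (4)²·∫cos(3x)² dx = 16·π/2 = 8*π;  (5)²·∫sin(3x)² dx = 25·π/2 = 25*π/2.
  u² cross terms: 2·(4)·(5)·∫cos(3x)·sin(3x) dx = 40·(0) = 0.
  So ∫_0^π u² dx = 8*π + 25*π/2 + 0 = 41*π/2.
  (u')² squared terms: (-12)²·∫sin(3x)² dx = 144·π/2 = 72*π;  (15)²·∫cos(3x)² dx = 225·π/2 = 225*π/2.
  (u')² cross terms: 2·(-12)·(15)·∫sin(3x)·cos(3x) dx = -360·(0) = 0.
  So ∫_0^π (u')² dx = 72*π + 225*π/2 + 0 = 369*π/2.
||u||_{H^1}^2 = (41*π/2) + (369*π/2) = 205*π.


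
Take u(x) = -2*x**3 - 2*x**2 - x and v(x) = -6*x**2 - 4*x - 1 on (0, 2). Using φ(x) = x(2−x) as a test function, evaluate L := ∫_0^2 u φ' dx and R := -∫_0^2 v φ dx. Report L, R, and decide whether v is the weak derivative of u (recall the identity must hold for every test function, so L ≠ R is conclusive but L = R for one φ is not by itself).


LHS = 244/15, RHS = 244/15. Yes, v = u' weakly.

u(x) = -2*x**3 - 2*x**2 - x, classical derivative u'(x) = -6*x**2 - 4*x - 1.
φ(x) = x(2−x), so φ'(x) = 2 - 2*x.
Note φ(0) = φ(2) = 0, so the boundary term u·φ vanishes.
LHS = ∫_0^2 u(x) φ'(x) dx = ∫_0^2 (4*x^4 - 2*x^2 - 2*x) dx. Term by term:
  ∫_0^2 4*x^4 dx = 128/5;  ∫_0^2 -2*x^2 dx = -16/3;  ∫_0^2 -2*x dx = -4.
Sum: 128/5 − 16/3 − 4 = 244/15.
So LHS = 244/15.
∫_0^2 v(x) φ(x) dx = ∫_0^2 (6*x^4 - 8*x^3 - 7*x^2 - 2*x) dx. Term by term:
  ∫_0^2 6*x^4 dx = 192/5;  ∫_0^2 -8*x^3 dx = -32;  ∫_0^2 -7*x^2 dx = -56/3;
  ∫_0^2 -2*x dx = -4.
Sum: 192/5 − 32 − 56/3 − 4 = -244/15.
So RHS = -∫_0^2 v(x) φ(x) dx = 244/15.
LHS = RHS, so the identity holds for this test φ.
Moreover u is smooth here and v(x) = u'(x) = -6*x**2 - 4*x - 1 pointwise, so the identity holds for every test function. Hence v is the weak derivative of u.


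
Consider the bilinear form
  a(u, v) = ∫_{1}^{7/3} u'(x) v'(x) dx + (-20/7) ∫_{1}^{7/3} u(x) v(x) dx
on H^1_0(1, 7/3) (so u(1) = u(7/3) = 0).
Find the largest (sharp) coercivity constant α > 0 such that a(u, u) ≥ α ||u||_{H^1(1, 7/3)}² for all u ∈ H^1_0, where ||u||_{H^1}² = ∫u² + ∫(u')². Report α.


α = (-320 + 63*π^2)/(7*(16 + 9*π^2))

Coercivity of a(·,·) on H^1_0(1, 7/3) means a(u, u) ≥ α ||u||_{H^1}² for every u ∈ H^1_0.
The interval has length L = 4/3, and Poincaré/coercivity depend only on L. Here a(u, u) = ∫(u')² + (-20/7)·∫u².
Here c = -20/7 < 0 with |c| < (π/L)² = 9*π^2/16, so coercivity still holds. The condition a(u,u) ≥ α||u||_{H^1}² reads (1−α)∫(u')² ≥ (α−c)∫u². Any admissible α is ≤ 1 (rapidly oscillating u have ∫u²/∫(u')² → 0), and α = 1 would force 0 ≥ (1−c)∫u², impossible since c < 1; so 1−α > 0. By the sharp Poincaré inequality on H^1_0 of an interval of length L, ∫(u')² ≥ (π/L)²∫u² with equality for the first sine mode sin(π(x−x₀)/L) (x₀ the left endpoint), so the inequality holds for all u iff (1−α)(π/L)² ≥ α − c, i.e. α ≤ ((π/L)² + c)/((π/L)² + 1) = (1 + c(L/π)²)/(1 + (L/π)²). (Direct route, valid since c ≤ 0: Poincaré gives c∫u² ≥ c(L/π)²∫(u')², so a(u,u) ≥ (1 + c(L/π)²)∫(u')², while ||u||_{H^1}² ≤ (1 + (L/π)²)∫(u')²; dividing yields the same α.) With (π/L)² = 9*π^2/16 and c = -20/7, the largest admissible constant is α = ((π/L)² + c)/((π/L)² + 1).
Simplifying, α = (-320 + 63*π^2)/(7*(16 + 9*π^2)).


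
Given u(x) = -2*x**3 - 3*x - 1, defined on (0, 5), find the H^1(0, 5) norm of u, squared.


||u||_{H^1}^2 = 540875/7

The H^1 norm (squared) on an interval (0, L) is
  ||u||_{H^1}^2 = ∫_0^L u(x)^2 dx + ∫_0^L u'(x)^2 dx.
Compute u'(x) = -6*x**2 - 3.
Then u(x)^2 = 4*x**6 + 12*x**4 + 4*x**3 + 9*x**2 + 6*x + 1 and u'(x)^2 = 36*x**4 + 36*x**2 + 9.
Integrate each monomial from 0 to 5 using ∫_0^5 c·x^n dx = c·5^(n+1)/(n+1):
  ∫_0^5 u(x)^2 dx = ∫_0^5 (4*x^6 + 12*x^4 + 4*x^3 + 9*x^2 + 6*x + 1) dx. Term by term:
    ∫_0^5 4*x^6 dx = 312500/7;  ∫_0^5 12*x^4 dx = 7500;  ∫_0^5 4*x^3 dx = 625;
    ∫_0^5 9*x^2 dx = 375;  ∫_0^5 6*x dx = 75;  ∫_0^5 1 dx = 5.
  Sum: 312500/7 + 7500 + 625 + 375 + 75 + 5 = 372560/7.
  ∫_0^5 u'(x)^2 dx = ∫_0^5 (36*x^4 + 36*x^2 + 9) dx. Term by term:
    ∫_0^5 36*x^4 dx = 22500;  ∫_0^5 36*x^2 dx = 1500;  ∫_0^5 9 dx = 45.
  Sum: 22500 + 1500 + 45 = 24045.
Adding: ||u||_{H^1}^2 = 372560/7 + 24045 = 540875/7.


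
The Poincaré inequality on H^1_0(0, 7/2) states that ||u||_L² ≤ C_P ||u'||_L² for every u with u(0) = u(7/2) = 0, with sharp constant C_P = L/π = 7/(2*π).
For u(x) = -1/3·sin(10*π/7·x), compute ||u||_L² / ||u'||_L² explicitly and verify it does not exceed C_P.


||u||_L² / ||u'||_L² = 7/(10*π) < C_P = 7/(2*π).

u(x) = -1/3·sin(10*π/7·x), so u'(x) = -10*π*cos(10*π*x/7)/21.
Writing u(x) = A·sin(kπx/L) with A = -1/3 and k = 5, use ∫_0^L sin²(kπx/L) dx = L/2 and ∫_0^L cos²(kπx/L) dx = L/2.
u² = 1/9·sin²(10*π/7·x) and (u')² = 100*π^2/441·cos²(10*π/7·x), and each of sin², cos² integrates to L/2 = 7/4 over (0, 7/2).
∫_0^7/2 u² dx = 7/36, so ||u||_L² = sqrt(7)/6.
∫_0^7/2 (u')² dx = 25*π^2/63, so ||u'||_L² = 5*sqrt(7)*π/21.
Ratio ||u||_L² / ||u'||_L² = 7/(10*π).
Sharp Poincaré constant on H^1_0(0, 7/2) is C_P = L/π = 7/(2*π), achieved by sin(2*π/7·x).
This is the k = 5 harmonic; the ratio L/(kπ) is strictly less than C_P = L/π, consistent with the sharp inequality ||u||_L² ≤ C_P ||u'||_L².


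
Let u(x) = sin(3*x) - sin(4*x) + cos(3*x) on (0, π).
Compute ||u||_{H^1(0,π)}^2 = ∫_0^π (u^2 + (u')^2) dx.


||u||_{H^1(0,π)}^2 = -160/7 + 37*π/2

u'(x) = -3*sin(3*x) + 3*cos(3*x) - 4*cos(4*x).
Expand u² and (u')² and integrate term by term on (0, π), using: for integers n ≥ 1, ∫_0^π sin²(nx) dx = ∫_0^π cos²(nx) dx = π/2; for n ≠ n', ∫_0^π sin(nx)sin(n'x) dx = ∫_0^π cos(nx)cos(n'x) dx = 0; and by product-to-sum, ∫_0^π sin(nx)cos(n'x) dx = ½∫_0^π [sin((n+n')x) + sin((n−n')x)] dx, which is 0 when n+n' is even and 2n/(n²−n'²) when n+n' is odd (it need not vanish on (0, π)).
  u² squared terms: (-1)²·∫sin(4x)² dx = 1·π/2 = π/2;  (1)²·∫cos(3x)² dx = 1·π/2 = π/2;  (1)²·∫sin(3x)² dx = 1·π/2 = π/2.
  u² cross terms: 2·(-1)·(1)·∫sin(4x)·cos(3x) dx = -2·(8/7) = -16/7;  2·(-1)·(1)·∫sin(4x)·sin(3x) dx = -2·(0) = 0;  2·(1)·(1)·∫cos(3x)·sin(3x) dx = 2·(0) = 0.
  So ∫_0^π u² dx = π/2 + π/2 + π/2 − 16/7 + 0 + 0 = -16/7 + 3*π/2.
  (u')² squared terms: (-4)²·∫cos(4x)² dx = 16·π/2 = 8*π;  (-3)²·∫sin(3x)² dx = 9·π/2 = 9*π/2;  (3)²·∫cos(3x)² dx = 9·π/2 = 9*π/2.
  (u')² cross terms: 2·(-4)·(-3)·∫cos(4x)·sin(3x) dx = 24·(-6/7) = -144/7;  2·(-4)·(3)·∫cos(4x)·cos(3x) dx = -24·(0) = 0;  2·(-3)·(3)·∫sin(3x)·cos(3x) dx = -18·(0) = 0.
  So ∫_0^π (u')² dx = 8*π + 9*π/2 + 9*π/2 − 144/7 + 0 + 0 = -144/7 + 17*π.
||u||_{H^1}^2 = (-16/7 + 3*π/2) + (-144/7 + 17*π) = -160/7 + 37*π/2.


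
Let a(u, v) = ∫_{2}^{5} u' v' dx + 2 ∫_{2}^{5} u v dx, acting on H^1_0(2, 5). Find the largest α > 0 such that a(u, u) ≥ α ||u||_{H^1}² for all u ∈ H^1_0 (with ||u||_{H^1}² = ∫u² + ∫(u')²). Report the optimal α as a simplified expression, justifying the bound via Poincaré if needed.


α = 1

Coercivity of a(·,·) on H^1_0(2, 5) means a(u, u) ≥ α ||u||_{H^1}² for every u ∈ H^1_0.
The interval has length L = 3, and Poincaré/coercivity depend only on L. Here a(u, u) = ∫(u')² + (2)·∫u².
Here c = 2 ≥ 1, so a(u,u) = ∫(u')² + c∫u² ≥ ∫(u')² + ∫u² = ||u||_{H^1}², i.e. α = 1 works. No larger α is possible: a(u,u) ≥ α||u||_{H^1}² means (1−α)∫(u')² ≥ (α−c)∫u², and for the modes u_n = sin(nπ(x−x₀)/L) (x₀ the left endpoint) one has ∫u_n²/∫(u_n')² = (L/(nπ))² → 0, so a(u_n,u_n)/||u_n||_{H^1}² → 1. Hence the optimal constant is α = 1.
Therefore α = 1.


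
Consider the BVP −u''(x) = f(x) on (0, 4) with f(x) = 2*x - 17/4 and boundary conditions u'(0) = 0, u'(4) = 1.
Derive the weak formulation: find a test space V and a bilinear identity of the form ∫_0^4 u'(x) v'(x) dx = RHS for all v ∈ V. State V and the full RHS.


V = H^1(0, 4) (v unrestricted at boundary; u is determined up to an additive constant); weak form: ∫_0^4 u'v' dx = ∫_0^4 (2*x - 17/4) v dx + v(4) for all v ∈ V.

Multiply both sides by a test function v and integrate from 0 to 4:
  ∫_0^4 −u''(x) v(x) dx = ∫_0^4 f(x) v(x) dx.
Integrate the LHS by parts once:
  ∫_0^4 −u'' v dx = −[u'(x) v(x)]_0^4 + ∫_0^4 u'(x) v'(x) dx.
Thus ∫_0^4 u'(x) v'(x) dx = ∫_0^4 f(x) v(x) dx + [u'(x) v(x)]_0^4.
Choose V so that boundary terms are either known or forced to vanish.
u has inhomogeneous Neumann u'(0) = 0, u'(4) = 1. [u' v]_0^4 = (1)·v(4) − (0)·v(0) = v(4). Take V = H^1(0, 4); boundary term becomes part of RHS.
Weak formulation: find u (satisfying any essential BC) such that ∫_0^4 u'(x) v'(x) dx = ∫_0^4 f v dx + v(4) for all v ∈ V (Neumann data are natural BCs: they enter the RHS as boundary terms).
Substituting f(x) = 2*x - 17/4, the right-hand side is ∫_0^4 (2*x - 17/4) v dx + v(4).
Compatibility check (pure Neumann): taking v ≡ 1 ∈ V gives 0 = ∫_0^4 f dx + (1) − (0), i.e. ∫_0^4 f dx must equal u'(0) − u'(4) = -1. Indeed ∫_0^4 (2*x - 17/4) dx = -1, so the data are compatible. The solution is then unique only up to an additive constant (fix it e.g. by requiring ∫_0^4 u dx = 0).


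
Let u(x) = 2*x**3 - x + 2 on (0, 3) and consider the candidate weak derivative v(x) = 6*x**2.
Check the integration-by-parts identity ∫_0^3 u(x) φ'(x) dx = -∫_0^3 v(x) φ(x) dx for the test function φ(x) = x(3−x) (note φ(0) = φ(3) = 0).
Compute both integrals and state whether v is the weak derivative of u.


LHS = -342/5, RHS = -729/10. No, v is not the weak derivative of u.

u(x) = 2*x**3 - x + 2, classical derivative u'(x) = 6*x**2 - 1.
φ(x) = x(3−x), so φ'(x) = 3 - 2*x.
Note φ(0) = φ(3) = 0, so the boundary term u·φ vanishes.
LHS = ∫_0^3 u(x) φ'(x) dx = ∫_0^3 (-4*x^4 + 6*x^3 + 2*x^2 - 7*x + 6) dx. Term by term:
  ∫_0^3 -4*x^4 dx = -972/5;  ∫_0^3 6*x^3 dx = 243/2;  ∫_0^3 2*x^2 dx = 18;
  ∫_0^3 -7*x dx = -63/2;  ∫_0^3 6 dx = 18.
Sum: -972/5 + 243/2 + 18 − 63/2 + 18 = -342/5.
So LHS = -342/5.
∫_0^3 v(x) φ(x) dx = ∫_0^3 (-6*x^4 + 18*x^3) dx. Term by term:
  ∫_0^3 -6*x^4 dx = -1458/5;  ∫_0^3 18*x^3 dx = 729/2.
Sum: -1458/5 + 729/2 = 729/10.
So RHS = -∫_0^3 v(x) φ(x) dx = -729/10.
LHS − RHS = 9/2 ≠ 0, so the identity fails.
(For a valid weak derivative the identity must hold for EVERY test function, in particular this one. The failure shows v is NOT the weak derivative of u.)
Correct weak derivative would be u'(x) = 6*x**2 - 1.


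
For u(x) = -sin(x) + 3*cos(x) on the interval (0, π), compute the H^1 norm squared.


||u||_{H^1(0,π)}^2 = 10*π

u'(x) = -3*sin(x) - cos(x).
Expand u² and (u')² and integrate term by term on (0, π), using: for integers n ≥ 1, ∫_0^π sin²(nx) dx = ∫_0^π cos²(nx) dx = π/2; for n ≠ n', ∫_0^π sin(nx)sin(n'x) dx = ∫_0^π cos(nx)cos(n'x) dx = 0; and by product-to-sum, ∫_0^π sin(nx)cos(n'x) dx = ½∫_0^π [sin((n+n')x) + sin((n−n')x)] dx, which is 0 when n+n' is even and 2n/(n²−n'²) when n+n' is odd (it need not vanish on (0, π)).
  u² squared terms: (-1)²·∫sin(x)² dx = 1·π/2 = π/2;  (3)²·∫cos(x)² dx = 9·π/2 = 9*π/2.
  u² cross terms: 2·(-1)·(3)·∫sin(x)·cos(x) dx = -6·(0) = 0.
  So ∫_0^π u² dx = π/2 + 9*π/2 + 0 = 5*π.
  (u')² squared terms: (-1)²·∫cos(x)² dx = 1·π/2 = π/2;  (-3)²·∫sin(x)² dx = 9·π/2 = 9*π/2.
  (u')² cross terms: 2·(-1)·(-3)·∫cos(x)·sin(x) dx = 6·(0) = 0.
  So ∫_0^π (u')² dx = π/2 + 9*π/2 + 0 = 5*π.
||u||_{H^1}^2 = (5*π) + (5*π) = 10*π.


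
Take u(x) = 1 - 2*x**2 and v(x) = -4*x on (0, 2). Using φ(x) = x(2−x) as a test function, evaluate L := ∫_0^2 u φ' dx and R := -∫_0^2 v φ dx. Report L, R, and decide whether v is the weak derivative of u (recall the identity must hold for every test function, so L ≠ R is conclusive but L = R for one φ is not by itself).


LHS = 16/3, RHS = 16/3. Yes, v = u' weakly.

u(x) = 1 - 2*x**2, classical derivative u'(x) = -4*x.
φ(x) = x(2−x), so φ'(x) = 2 - 2*x.
Note φ(0) = φ(2) = 0, so the boundary term u·φ vanishes.
LHS = ∫_0^2 u(x) φ'(x) dx = ∫_0^2 (4*x^3 - 4*x^2 - 2*x + 2) dx. Term by term:
  ∫_0^2 4*x^3 dx = 16;  ∫_0^2 -4*x^2 dx = -32/3;  ∫_0^2 -2*x dx = -4;
  ∫_0^2 2 dx = 4.
Sum: 16 − 32/3 − 4 + 4 = 16/3.
So LHS = 16/3.
∫_0^2 v(x) φ(x) dx = ∫_0^2 (4*x^3 - 8*x^2) dx. Term by term:
  ∫_0^2 4*x^3 dx = 16;  ∫_0^2 -8*x^2 dx = -64/3.
Sum: 16 − 64/3 = -16/3.
So RHS = -∫_0^2 v(x) φ(x) dx = 16/3.
LHS = RHS, so the identity holds for this test φ.
Moreover u is smooth here and v(x) = u'(x) = -4*x pointwise, so the identity holds for every test function. Hence v is the weak derivative of u.


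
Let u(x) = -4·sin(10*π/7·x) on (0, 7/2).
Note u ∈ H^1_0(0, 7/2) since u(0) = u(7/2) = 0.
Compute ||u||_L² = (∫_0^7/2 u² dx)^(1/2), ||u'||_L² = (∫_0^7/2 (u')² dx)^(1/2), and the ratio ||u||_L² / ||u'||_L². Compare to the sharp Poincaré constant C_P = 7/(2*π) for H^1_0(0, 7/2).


||u||_L² / ||u'||_L² = 7/(10*π) < C_P = 7/(2*π).

u(x) = -4·sin(10*π/7·x), so u'(x) = -40*π*cos(10*π*x/7)/7.
Writing u(x) = A·sin(kπx/L) with A = -4 and k = 5, use ∫_0^L sin²(kπx/L) dx = L/2 and ∫_0^L cos²(kπx/L) dx = L/2.
u² = 16·sin²(10*π/7·x) and (u')² = 1600*π^2/49·cos²(10*π/7·x), and each of sin², cos² integrates to L/2 = 7/4 over (0, 7/2).
∫_0^7/2 u² dx = 28, so ||u||_L² = 2*sqrt(7).
∫_0^7/2 (u')² dx = 400*π^2/7, so ||u'||_L² = 20*sqrt(7)*π/7.
Ratio ||u||_L² / ||u'||_L² = 7/(10*π).
Sharp Poincaré constant on H^1_0(0, 7/2) is C_P = L/π = 7/(2*π), achieved by sin(2*π/7·x).
This is the k = 5 harmonic; the ratio L/(kπ) is strictly less than C_P = L/π, consistent with the sharp inequality ||u||_L² ≤ C_P ||u'||_L².


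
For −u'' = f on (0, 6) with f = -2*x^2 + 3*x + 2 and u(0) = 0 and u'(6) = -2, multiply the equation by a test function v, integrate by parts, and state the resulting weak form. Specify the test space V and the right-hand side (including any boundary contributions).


V = {v ∈ H^1(0, 6) : v(0) = 0} (test functions vanish at x = 0 where u is specified); weak form: ∫_0^6 u'v' dx = ∫_0^6 (-2*x^2 + 3*x + 2) v dx − 2·v(6) for all v ∈ V.

Multiply both sides by a test function v and integrate from 0 to 6:
  ∫_0^6 −u''(x) v(x) dx = ∫_0^6 f(x) v(x) dx.
Integrate the LHS by parts once:
  ∫_0^6 −u'' v dx = −[u'(x) v(x)]_0^6 + ∫_0^6 u'(x) v'(x) dx.
Thus ∫_0^6 u'(x) v'(x) dx = ∫_0^6 f(x) v(x) dx + [u'(x) v(x)]_0^6.
Choose V so that boundary terms are either known or forced to vanish.
Mixed BC: u(0) = 0 (Dirichlet) and u'(6) = -2 (Neumann). Define V = {v ∈ H^1(0, 6) : v(0) = 0}. Then [u' v]_0^6 = u'(6)·v(6) − u'(0)·0 = − 2·v(6).
Weak formulation: find u (satisfying any essential BC) such that ∫_0^6 u'(x) v'(x) dx = ∫_0^6 f v dx − 2·v(6) for all v ∈ V (Dirichlet at 0 absorbed into V; Neumann datum at x = 6 contributes the boundary term).
Substituting f(x) = -2*x^2 + 3*x + 2, the right-hand side is ∫_0^6 (-2*x^2 + 3*x + 2) v dx − 2·v(6).


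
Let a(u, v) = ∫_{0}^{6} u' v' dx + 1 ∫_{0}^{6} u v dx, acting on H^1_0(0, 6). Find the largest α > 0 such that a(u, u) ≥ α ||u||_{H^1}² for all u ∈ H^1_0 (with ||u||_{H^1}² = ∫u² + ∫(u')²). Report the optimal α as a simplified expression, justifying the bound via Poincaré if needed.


α = 1

Coercivity of a(·,·) on H^1_0(0, 6) means a(u, u) ≥ α ||u||_{H^1}² for every u ∈ H^1_0.
The interval has length L = 6, and Poincaré/coercivity depend only on L. Here a(u, u) = ∫(u')² + (1)·∫u².
Here c = 1 ≥ 1, so a(u,u) = ∫(u')² + c∫u² ≥ ∫(u')² + ∫u² = ||u||_{H^1}², i.e. α = 1 works. No larger α is possible: a(u,u) ≥ α||u||_{H^1}² means (1−α)∫(u')² ≥ (α−c)∫u², and for the modes u_n = sin(nπ(x−x₀)/L) (x₀ the left endpoint) one has ∫u_n²/∫(u_n')² = (L/(nπ))² → 0, so a(u_n,u_n)/||u_n||_{H^1}² → 1. Hence the optimal constant is α = 1.
Therefore α = 1.


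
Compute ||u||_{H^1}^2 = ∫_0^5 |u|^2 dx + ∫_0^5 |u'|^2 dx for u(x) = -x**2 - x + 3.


||u||_{H^1}^2 = 5525/6

The H^1 norm (squared) on an interval (0, L) is
  ||u||_{H^1}^2 = ∫_0^L u(x)^2 dx + ∫_0^L u'(x)^2 dx.
Compute u'(x) = -2*x - 1.
Then u(x)^2 = x**4 + 2*x**3 - 5*x**2 - 6*x + 9 and u'(x)^2 = 4*x**2 + 4*x + 1.
Integrate each monomial from 0 to 5 using ∫_0^5 c·x^n dx = c·5^(n+1)/(n+1):
  ∫_0^5 u(x)^2 dx = ∫_0^5 (x^4 + 2*x^3 - 5*x^2 - 6*x + 9) dx. Term by term:
    ∫_0^5 x^4 dx = 625;  ∫_0^5 2*x^3 dx = 625/2;  ∫_0^5 -5*x^2 dx = -625/3;
    ∫_0^5 -6*x dx = -75;  ∫_0^5 9 dx = 45.
  Sum: 625 + 625/2 − 625/3 − 75 + 45 = 4195/6.
  ∫_0^5 u'(x)^2 dx = ∫_0^5 (4*x^2 + 4*x + 1) dx. Term by term:
    ∫_0^5 4*x^2 dx = 500/3;  ∫_0^5 4*x dx = 50;  ∫_0^5 1 dx = 5.
  Sum: 500/3 + 50 + 5 = 665/3.
Adding: ||u||_{H^1}^2 = 4195/6 + 665/3 = 5525/6.


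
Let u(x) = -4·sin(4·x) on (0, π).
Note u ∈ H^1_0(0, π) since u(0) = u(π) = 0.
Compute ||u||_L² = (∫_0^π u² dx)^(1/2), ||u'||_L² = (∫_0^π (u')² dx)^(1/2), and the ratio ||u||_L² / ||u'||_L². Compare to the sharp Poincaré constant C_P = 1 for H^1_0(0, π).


||u||_L² / ||u'||_L² = 1/4 < C_P = 1.

u(x) = -4·sin(4·x), so u'(x) = -16*cos(4*x).
Writing u(x) = A·sin(kπx/L) with A = -4 and k = 4, use ∫_0^L sin²(kπx/L) dx = L/2 and ∫_0^L cos²(kπx/L) dx = L/2.
u² = 16·sin²(4·x) and (u')² = 256·cos²(4·x), and each of sin², cos² integrates to L/2 = π/2 over (0, π).
∫_0^π u² dx = 8*π, so ||u||_L² = 2*sqrt(2)*sqrt(π).
∫_0^π (u')² dx = 128*π, so ||u'||_L² = 8*sqrt(2)*sqrt(π).
Ratio ||u||_L² / ||u'||_L² = 1/4.
Sharp Poincaré constant on H^1_0(0, π) is C_P = L/π = 1, achieved by sin(x).
This is the k = 4 harmonic; the ratio L/(kπ) is strictly less than C_P = L/π, consistent with the sharp inequality ||u||_L² ≤ C_P ||u'||_L².


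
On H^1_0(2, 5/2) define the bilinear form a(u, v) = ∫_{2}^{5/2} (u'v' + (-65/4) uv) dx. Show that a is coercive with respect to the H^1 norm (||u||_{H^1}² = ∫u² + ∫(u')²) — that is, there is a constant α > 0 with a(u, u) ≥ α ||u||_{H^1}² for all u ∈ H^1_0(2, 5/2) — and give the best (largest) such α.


α = (-65 + 16*π^2)/(4*(1 + 4*π^2))

Coercivity of a(·,·) on H^1_0(2, 5/2) means a(u, u) ≥ α ||u||_{H^1}² for every u ∈ H^1_0.
The interval has length L = 1/2, and Poincaré/coercivity depend only on L. Here a(u, u) = ∫(u')² + (-65/4)·∫u².
Here c = -65/4 < 0 with |c| < (π/L)² = 4*π^2, so coercivity still holds. The condition a(u,u) ≥ α||u||_{H^1}² reads (1−α)∫(u')² ≥ (α−c)∫u². Any admissible α is ≤ 1 (rapidly oscillating u have ∫u²/∫(u')² → 0), and α = 1 would force 0 ≥ (1−c)∫u², impossible since c < 1; so 1−α > 0. By the sharp Poincaré inequality on H^1_0 of an interval of length L, ∫(u')² ≥ (π/L)²∫u² with equality for the first sine mode sin(π(x−x₀)/L) (x₀ the left endpoint), so the inequality holds for all u iff (1−α)(π/L)² ≥ α − c, i.e. α ≤ ((π/L)² + c)/((π/L)² + 1) = (1 + c(L/π)²)/(1 + (L/π)²). (Direct route, valid since c ≤ 0: Poincaré gives c∫u² ≥ c(L/π)²∫(u')², so a(u,u) ≥ (1 + c(L/π)²)∫(u')², while ||u||_{H^1}² ≤ (1 + (L/π)²)∫(u')²; dividing yields the same α.) With (π/L)² = 4*π^2 and c = -65/4, the largest admissible constant is α = ((π/L)² + c)/((π/L)² + 1).
Simplifying, α = (-65 + 16*π^2)/(4*(1 + 4*π^2)).


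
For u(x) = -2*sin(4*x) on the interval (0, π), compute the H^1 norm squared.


||u||_{H^1(0,π)}^2 = 34*π

u'(x) = -8*cos(4*x).
Expand u² and (u')² and integrate term by term on (0, π), using: for integers n ≥ 1, ∫_0^π sin²(nx) dx = ∫_0^π cos²(nx) dx = π/2; for n ≠ n', ∫_0^π sin(nx)sin(n'x) dx = ∫_0^π cos(nx)cos(n'x) dx = 0; and by product-to-sum, ∫_0^π sin(nx)cos(n'x) dx = ½∫_0^π [sin((n+n')x) + sin((n−n')x)] dx, which is 0 when n+n' is even and 2n/(n²−n'²) when n+n' is odd (it need not vanish on (0, π)).
  u² squared terms: (-2)²·∫sin(4x)² dx = 4·π/2 = 2*π.
  So ∫_0^π u² dx = 2*π.
  (u')² squared terms: (-8)²·∫cos(4x)² dx = 64·π/2 = 32*π.
  So ∫_0^π (u')² dx = 32*π.
||u||_{H^1}^2 = (2*π) + (32*π) = 34*π.


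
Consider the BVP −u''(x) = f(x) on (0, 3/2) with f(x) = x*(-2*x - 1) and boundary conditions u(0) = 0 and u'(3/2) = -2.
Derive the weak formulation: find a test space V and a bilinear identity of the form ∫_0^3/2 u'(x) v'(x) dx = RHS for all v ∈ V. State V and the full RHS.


V = {v ∈ H^1(0, 3/2) : v(0) = 0} (test functions vanish at x = 0 where u is specified); weak form: ∫_0^3/2 u'v' dx = ∫_0^3/2 (x*(-2*x - 1)) v dx − 2·v(3/2) for all v ∈ V.

Multiply both sides by a test function v and integrate from 0 to 3/2:
  ∫_0^3/2 −u''(x) v(x) dx = ∫_0^3/2 f(x) v(x) dx.
Integrate the LHS by parts once:
  ∫_0^3/2 −u'' v dx = −[u'(x) v(x)]_0^3/2 + ∫_0^3/2 u'(x) v'(x) dx.
Thus ∫_0^3/2 u'(x) v'(x) dx = ∫_0^3/2 f(x) v(x) dx + [u'(x) v(x)]_0^3/2.
Choose V so that boundary terms are either known or forced to vanish.
Mixed BC: u(0) = 0 (Dirichlet) and u'(3/2) = -2 (Neumann). Define V = {v ∈ H^1(0, 3/2) : v(0) = 0}. Then [u' v]_0^3/2 = u'(3/2)·v(3/2) − u'(0)·0 = − 2·v(3/2).
Weak formulation: find u (satisfying any essential BC) such that ∫_0^3/2 u'(x) v'(x) dx = ∫_0^3/2 f v dx − 2·v(3/2) for all v ∈ V (Dirichlet at 0 absorbed into V; Neumann datum at x = 3/2 contributes the boundary term).
Substituting f(x) = x*(-2*x - 1), the right-hand side is ∫_0^3/2 (x*(-2*x - 1)) v dx − 2·v(3/2).


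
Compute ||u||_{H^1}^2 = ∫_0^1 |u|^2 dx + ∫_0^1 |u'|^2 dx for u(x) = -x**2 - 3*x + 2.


||u||_{H^1}^2 = 177/10

The H^1 norm (squared) on an interval (0, L) is
  ||u||_{H^1}^2 = ∫_0^L u(x)^2 dx + ∫_0^L u'(x)^2 dx.
Compute u'(x) = -2*x - 3.
Then u(x)^2 = x**4 + 6*x**3 + 5*x**2 - 12*x + 4 and u'(x)^2 = 4*x**2 + 12*x + 9.
Integrate each monomial from 0 to 1 using ∫_0^1 c·x^n dx = c·1^(n+1)/(n+1):
  ∫_0^1 u(x)^2 dx = ∫_0^1 (x^4 + 6*x^3 + 5*x^2 - 12*x + 4) dx. Term by term:
    ∫_0^1 x^4 dx = 1/5;  ∫_0^1 6*x^3 dx = 3/2;  ∫_0^1 5*x^2 dx = 5/3;
    ∫_0^1 -12*x dx = -6;  ∫_0^1 4 dx = 4.
  Sum: 1/5 + 3/2 + 5/3 − 6 + 4 = 41/30.
  ∫_0^1 u'(x)^2 dx = ∫_0^1 (4*x^2 + 12*x + 9) dx. Term by term:
    ∫_0^1 4*x^2 dx = 4/3;  ∫_0^1 12*x dx = 6;  ∫_0^1 9 dx = 9.
  Sum: 4/3 + 6 + 9 = 49/3.
Adding: ||u||_{H^1}^2 = 41/30 + 49/3 = 177/10.


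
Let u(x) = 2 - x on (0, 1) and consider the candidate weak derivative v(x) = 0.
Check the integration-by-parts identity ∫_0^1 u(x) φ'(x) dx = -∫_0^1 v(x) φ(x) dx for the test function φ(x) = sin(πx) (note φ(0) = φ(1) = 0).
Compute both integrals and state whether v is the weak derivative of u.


LHS = 2/π, RHS = 0. No, v is not the weak derivative of u.

u(x) = 2 - x, classical derivative u'(x) = -1.
φ(x) = sin(πx), so φ'(x) = π*cos(π*x).
Note φ(0) = φ(1) = 0, so the boundary term u·φ vanishes.
LHS = ∫_0^1 u(x) φ'(x) dx = ∫_0^1 (-π*x*cos(π*x) + 2*π*cos(π*x)) dx. Term by term:
  ∫_0^1 2*π*cos(π*x) dx = 0;  ∫_0^1 -π*x*cos(π*x) dx = 2/π.
Sum: 0 + 2/π = 2/π.
So LHS = 2/π.
∫_0^1 v(x) φ(x) dx = ∫_0^1 (0) dx. Term by term:
  ∫_0^1 0 dx = 0.
So RHS = -∫_0^1 v(x) φ(x) dx = 0.
LHS − RHS = 2/π ≠ 0, so the identity fails.
(For a valid weak derivative the identity must hold for EVERY test function, in particular this one. The failure shows v is NOT the weak derivative of u.)
Correct weak derivative would be u'(x) = -1.


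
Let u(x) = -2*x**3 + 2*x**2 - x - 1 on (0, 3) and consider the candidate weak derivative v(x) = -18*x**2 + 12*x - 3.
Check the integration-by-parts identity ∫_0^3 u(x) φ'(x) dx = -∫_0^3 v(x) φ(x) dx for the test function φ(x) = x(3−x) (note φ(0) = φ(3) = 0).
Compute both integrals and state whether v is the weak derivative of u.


LHS = 252/5, RHS = 756/5. No, v is not the weak derivative of u.

u(x) = -2*x**3 + 2*x**2 - x - 1, classical derivative u'(x) = -6*x**2 + 4*x - 1.
φ(x) = x(3−x), so φ'(x) = 3 - 2*x.
Note φ(0) = φ(3) = 0, so the boundary term u·φ vanishes.
LHS = ∫_0^3 u(x) φ'(x) dx = ∫_0^3 (4*x^4 - 10*x^3 + 8*x^2 - x - 3) dx. Term by term:
  ∫_0^3 4*x^4 dx = 972/5;  ∫_0^3 -10*x^3 dx = -405/2;  ∫_0^3 8*x^2 dx = 72;
  ∫_0^3 -x dx = -9/2;  ∫_0^3 -3 dx = -9.
Sum: 972/5 − 405/2 + 72 − 9/2 − 9 = 252/5.
So LHS = 252/5.
∫_0^3 v(x) φ(x) dx = ∫_0^3 (18*x^4 - 66*x^3 + 39*x^2 - 9*x) dx. Term by term:
  ∫_0^3 18*x^4 dx = 4374/5;  ∫_0^3 -66*x^3 dx = -2673/2;  ∫_0^3 39*x^2 dx = 351;
  ∫_0^3 -9*x dx = -81/2.
Sum: 4374/5 − 2673/2 + 351 − 81/2 = -756/5.
So RHS = -∫_0^3 v(x) φ(x) dx = 756/5.
LHS − RHS = -504/5 ≠ 0, so the identity fails.
(For a valid weak derivative the identity must hold for EVERY test function, in particular this one. The failure shows v is NOT the weak derivative of u.)
Correct weak derivative would be u'(x) = -6*x**2 + 4*x - 1.


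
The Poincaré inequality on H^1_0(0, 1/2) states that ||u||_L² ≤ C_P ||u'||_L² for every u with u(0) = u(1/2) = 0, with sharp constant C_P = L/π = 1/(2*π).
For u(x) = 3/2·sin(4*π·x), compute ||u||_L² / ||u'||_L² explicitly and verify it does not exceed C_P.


||u||_L² / ||u'||_L² = 1/(4*π) < C_P = 1/(2*π).

u(x) = 3/2·sin(4*π·x), so u'(x) = 6*π*cos(4*π*x).
Writing u(x) = A·sin(kπx/L) with A = 3/2 and k = 2, use ∫_0^L sin²(kπx/L) dx = L/2 and ∫_0^L cos²(kπx/L) dx = L/2.
u² = 9/4·sin²(4*π·x) and (u')² = 36*π^2·cos²(4*π·x), and each of sin², cos² integrates to L/2 = 1/4 over (0, 1/2).
∫_0^1/2 u² dx = 9/16, so ||u||_L² = 3/4.
∫_0^1/2 (u')² dx = 9*π^2, so ||u'||_L² = 3*π.
Ratio ||u||_L² / ||u'||_L² = 1/(4*π).
Sharp Poincaré constant on H^1_0(0, 1/2) is C_P = L/π = 1/(2*π), achieved by sin(2*π·x).
This is the k = 2 harmonic; the ratio L/(kπ) is strictly less than C_P = L/π, consistent with the sharp inequality ||u||_L² ≤ C_P ||u'||_L².


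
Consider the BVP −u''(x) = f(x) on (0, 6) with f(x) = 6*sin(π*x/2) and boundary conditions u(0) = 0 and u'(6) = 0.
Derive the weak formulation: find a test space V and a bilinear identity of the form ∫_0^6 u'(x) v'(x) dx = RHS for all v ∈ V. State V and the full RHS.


V = {v ∈ H^1(0, 6) : v(0) = 0} (test functions vanish at x = 0 where u is specified); weak form: ∫_0^6 u'v' dx = ∫_0^6 (6*sin(π*x/2)) v dx for all v ∈ V.

Multiply both sides by a test function v and integrate from 0 to 6:
  ∫_0^6 −u''(x) v(x) dx = ∫_0^6 f(x) v(x) dx.
Integrate the LHS by parts once:
  ∫_0^6 −u'' v dx = −[u'(x) v(x)]_0^6 + ∫_0^6 u'(x) v'(x) dx.
Thus ∫_0^6 u'(x) v'(x) dx = ∫_0^6 f(x) v(x) dx + [u'(x) v(x)]_0^6.
Choose V so that boundary terms are either known or forced to vanish.
Mixed BC: u(0) = 0 (Dirichlet) and u'(6) = 0 (Neumann). Define V = {v ∈ H^1(0, 6) : v(0) = 0}. Then [u' v]_0^6 = u'(6)·v(6) − u'(0)·0 = 0.
Weak formulation: find u (satisfying any essential BC) such that ∫_0^6 u'(x) v'(x) dx = ∫_0^6 f v dx for all v ∈ V (Dirichlet at 0 absorbed into V; the Neumann datum at x = 6 is zero, so no boundary term remains).
Substituting f(x) = 6*sin(π*x/2), the right-hand side is ∫_0^6 (6*sin(π*x/2)) v dx.


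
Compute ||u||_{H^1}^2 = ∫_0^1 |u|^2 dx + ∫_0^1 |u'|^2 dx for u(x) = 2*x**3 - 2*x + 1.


||u||_{H^1}^2 = 368/105

The H^1 norm (squared) on an interval (0, L) is
  ||u||_{H^1}^2 = ∫_0^L u(x)^2 dx + ∫_0^L u'(x)^2 dx.
Compute u'(x) = 6*x**2 - 2.
Then u(x)^2 = 4*x**6 - 8*x**4 + 4*x**3 + 4*x**2 - 4*x + 1 and u'(x)^2 = 36*x**4 - 24*x**2 + 4.
Integrate each monomial from 0 to 1 using ∫_0^1 c·x^n dx = c·1^(n+1)/(n+1):
  ∫_0^1 u(x)^2 dx = ∫_0^1 (4*x^6 - 8*x^4 + 4*x^3 + 4*x^2 - 4*x + 1) dx. Term by term:
    ∫_0^1 4*x^6 dx = 4/7;  ∫_0^1 -8*x^4 dx = -8/5;  ∫_0^1 4*x^3 dx = 1;
    ∫_0^1 4*x^2 dx = 4/3;  ∫_0^1 -4*x dx = -2;  ∫_0^1 1 dx = 1.
  Sum: 4/7 − 8/5 + 1 + 4/3 − 2 + 1 = 32/105.
  ∫_0^1 u'(x)^2 dx = ∫_0^1 (36*x^4 - 24*x^2 + 4) dx. Term by term:
    ∫_0^1 36*x^4 dx = 36/5;  ∫_0^1 -24*x^2 dx = -8;  ∫_0^1 4 dx = 4.
  Sum: 36/5 − 8 + 4 = 16/5.
Adding: ||u||_{H^1}^2 = 32/105 + 16/5 = 368/105.


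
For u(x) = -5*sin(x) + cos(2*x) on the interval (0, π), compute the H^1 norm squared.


||u||_{H^1(0,π)}^2 = 100/3 + 55*π/2

u'(x) = -2*sin(2*x) - 5*cos(x).
Expand u² and (u')² and integrate term by term on (0, π), using: for integers n ≥ 1, ∫_0^π sin²(nx) dx = ∫_0^π cos²(nx) dx = π/2; for n ≠ n', ∫_0^π sin(nx)sin(n'x) dx = ∫_0^π cos(nx)cos(n'x) dx = 0; and by product-to-sum, ∫_0^π sin(nx)cos(n'x) dx = ½∫_0^π [sin((n+n')x) + sin((n−n')x)] dx, which is 0 when n+n' is even and 2n/(n²−n'²) when n+n' is odd (it need not vanish on (0, π)).
  u² squared terms: (-5)²·∫sin(x)² dx = 25·π/2 = 25*π/2;  (1)²·∫cos(2x)² dx = 1·π/2 = π/2.
  u² cross terms: 2·(-5)·(1)·∫sin(x)·cos(2x) dx = -10·(-2/3) = 20/3.
  So ∫_0^π u² dx = 25*π/2 + π/2 + 20/3 = 20/3 + 13*π.
  (u')² squared terms: (-5)²·∫cos(x)² dx = 25·π/2 = 25*π/2;  (-2)²·∫sin(2x)² dx = 4·π/2 = 2*π.
  (u')² cross terms: 2·(-5)·(-2)·∫cos(x)·sin(2x) dx = 20·(4/3) = 80/3.
  So ∫_0^π (u')² dx = 25*π/2 + 2*π + 80/3 = 80/3 + 29*π/2.
||u||_{H^1}^2 = (20/3 + 13*π) + (80/3 + 29*π/2) = 100/3 + 55*π/2.


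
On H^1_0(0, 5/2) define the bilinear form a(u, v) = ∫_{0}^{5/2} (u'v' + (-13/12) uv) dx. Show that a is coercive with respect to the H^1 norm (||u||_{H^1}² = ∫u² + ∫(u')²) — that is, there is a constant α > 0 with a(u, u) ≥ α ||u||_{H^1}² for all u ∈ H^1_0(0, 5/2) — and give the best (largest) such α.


α = (-325 + 48*π^2)/(12*(25 + 4*π^2))

Coercivity of a(·,·) on H^1_0(0, 5/2) means a(u, u) ≥ α ||u||_{H^1}² for every u ∈ H^1_0.
The interval has length L = 5/2, and Poincaré/coercivity depend only on L. Here a(u, u) = ∫(u')² + (-13/12)·∫u².
Here c = -13/12 < 0 with |c| < (π/L)² = 4*π^2/25, so coercivity still holds. The condition a(u,u) ≥ α||u||_{H^1}² reads (1−α)∫(u')² ≥ (α−c)∫u². Any admissible α is ≤ 1 (rapidly oscillating u have ∫u²/∫(u')² → 0), and α = 1 would force 0 ≥ (1−c)∫u², impossible since c < 1; so 1−α > 0. By the sharp Poincaré inequality on H^1_0 of an interval of length L, ∫(u')² ≥ (π/L)²∫u² with equality for the first sine mode sin(π(x−x₀)/L) (x₀ the left endpoint), so the inequality holds for all u iff (1−α)(π/L)² ≥ α − c, i.e. α ≤ ((π/L)² + c)/((π/L)² + 1) = (1 + c(L/π)²)/(1 + (L/π)²). (Direct route, valid since c ≤ 0: Poincaré gives c∫u² ≥ c(L/π)²∫(u')², so a(u,u) ≥ (1 + c(L/π)²)∫(u')², while ||u||_{H^1}² ≤ (1 + (L/π)²)∫(u')²; dividing yields the same α.) With (π/L)² = 4*π^2/25 and c = -13/12, the largest admissible constant is α = ((π/L)² + c)/((π/L)² + 1).
Simplifying, α = (-325 + 48*π^2)/(12*(25 + 4*π^2)).


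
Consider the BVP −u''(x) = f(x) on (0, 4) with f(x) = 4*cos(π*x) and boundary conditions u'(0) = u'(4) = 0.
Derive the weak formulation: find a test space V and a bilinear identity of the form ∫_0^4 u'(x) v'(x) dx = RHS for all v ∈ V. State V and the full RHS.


V = H^1(0, 4) (no boundary constraint on v; u is determined up to an additive constant); weak form: ∫_0^4 u'v' dx = ∫_0^4 (4*cos(π*x)) v dx for all v ∈ V.

Multiply both sides by a test function v and integrate from 0 to 4:
  ∫_0^4 −u''(x) v(x) dx = ∫_0^4 f(x) v(x) dx.
Integrate the LHS by parts once:
  ∫_0^4 −u'' v dx = −[u'(x) v(x)]_0^4 + ∫_0^4 u'(x) v'(x) dx.
Thus ∫_0^4 u'(x) v'(x) dx = ∫_0^4 f(x) v(x) dx + [u'(x) v(x)]_0^4.
Choose V so that boundary terms are either known or forced to vanish.
u has homogeneous Neumann: u'(0) = u'(4) = 0. So [u' v]_0^4 = 0·v(4) − 0·v(0) = 0 for any v; take V = H^1(0, 4).
Weak formulation: find u (satisfying any essential BC) such that ∫_0^4 u'(x) v'(x) dx = ∫_0^4 f v dx for all v ∈ V (homogeneous Neumann, so boundary terms vanish).
Substituting f(x) = 4*cos(π*x), the right-hand side is ∫_0^4 (4*cos(π*x)) v dx.
Compatibility check (pure Neumann): taking v ≡ 1 ∈ V gives 0 = ∫_0^4 f dx + (0) − (0), i.e. ∫_0^4 f dx must equal u'(0) − u'(4) = 0. Indeed ∫_0^4 (4*cos(π*x)) dx = 0, so the data are compatible. The solution is then unique only up to an additive constant (fix it e.g. by requiring ∫_0^4 u dx = 0).
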